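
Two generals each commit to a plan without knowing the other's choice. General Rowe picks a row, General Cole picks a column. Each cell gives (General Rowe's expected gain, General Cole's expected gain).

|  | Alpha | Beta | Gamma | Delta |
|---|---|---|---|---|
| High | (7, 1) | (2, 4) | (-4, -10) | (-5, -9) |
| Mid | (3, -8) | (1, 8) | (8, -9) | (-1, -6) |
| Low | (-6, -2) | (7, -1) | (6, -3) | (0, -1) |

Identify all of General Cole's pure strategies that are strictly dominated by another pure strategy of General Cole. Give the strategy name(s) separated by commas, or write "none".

Alpha: dominated, since Beta does at least as well everywhere (High: 4>1, Mid: 8>-8, Low: -1>-2).
Beta is not dominated — it holds its own against Alpha at High (4>1); Gamma at High (4>-10); Delta at High (4>-9).
Alpha strictly dominates Gamma — High: 1>-10, Mid: -8>-9, Low: -2>-3.
Nothing dominates Delta: Alpha at Mid (-6>-8); Beta at Low (-1=-1); Gamma at High (-9>-10).

Alpha, Gamma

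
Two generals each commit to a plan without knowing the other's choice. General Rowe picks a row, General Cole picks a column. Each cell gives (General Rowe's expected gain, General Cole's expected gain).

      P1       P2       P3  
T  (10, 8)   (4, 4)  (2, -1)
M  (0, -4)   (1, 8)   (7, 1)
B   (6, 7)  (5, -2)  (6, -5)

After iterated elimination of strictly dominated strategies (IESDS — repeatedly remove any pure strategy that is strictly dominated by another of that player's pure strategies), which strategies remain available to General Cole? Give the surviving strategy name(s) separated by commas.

General Cole's strategy P3 is strictly dominated by P2 (T: 4>-1, M: 8>1, B: -2>-5) and is removed.
General Rowe's strategy M is strictly dominated by T (P1: 10>0, P2: 4>1) and is removed.
For General Cole, P1 strictly dominates P2 on the remaining rows (T: 8>4, B: 7>-2); eliminate P2.
For General Rowe, T strictly dominates B on the remaining columns (P1: 10>6); eliminate B.
Among the remaining strategies, none is strictly dominated by another pure strategy of the same player, so the elimination stops.
Surviving strategies — General Rowe: {T}; General Cole: {P1}.

P1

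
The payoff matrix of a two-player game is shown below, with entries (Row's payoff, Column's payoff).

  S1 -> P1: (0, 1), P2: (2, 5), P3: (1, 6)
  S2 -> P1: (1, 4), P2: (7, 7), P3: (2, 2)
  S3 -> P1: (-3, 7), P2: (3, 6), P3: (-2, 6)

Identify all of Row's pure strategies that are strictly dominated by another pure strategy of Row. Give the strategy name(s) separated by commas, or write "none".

S1 is strictly dominated by S2 (P1: 1>0, P2: 7>2, P3: 2>1).
S2 is not dominated — it holds its own against S1 at P1 (1>0); S3 at P1 (1>-3).
S3: dominated, since S2 does at least as well everywhere (P1: 1>-3, P2: 7>3, P3: 2>-2).

S1, S3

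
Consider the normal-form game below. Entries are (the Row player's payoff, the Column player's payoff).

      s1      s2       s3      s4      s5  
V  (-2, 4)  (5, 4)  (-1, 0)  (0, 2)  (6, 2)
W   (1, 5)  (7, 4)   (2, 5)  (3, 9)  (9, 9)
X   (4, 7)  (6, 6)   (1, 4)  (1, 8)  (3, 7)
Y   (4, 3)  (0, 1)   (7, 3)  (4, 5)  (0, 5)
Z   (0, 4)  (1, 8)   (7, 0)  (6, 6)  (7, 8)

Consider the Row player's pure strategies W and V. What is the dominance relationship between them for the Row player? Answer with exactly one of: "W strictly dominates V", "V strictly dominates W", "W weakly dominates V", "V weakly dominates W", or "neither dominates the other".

Compare W to V across each choice by the Column player: s1: 1>-2, s2: 7>5, s3: 2>-1, s4: 3>0, s5: 9>6.
W gives a strictly higher payoff against each choice by the Column player, so W strictly dominates V.

W strictly dominates V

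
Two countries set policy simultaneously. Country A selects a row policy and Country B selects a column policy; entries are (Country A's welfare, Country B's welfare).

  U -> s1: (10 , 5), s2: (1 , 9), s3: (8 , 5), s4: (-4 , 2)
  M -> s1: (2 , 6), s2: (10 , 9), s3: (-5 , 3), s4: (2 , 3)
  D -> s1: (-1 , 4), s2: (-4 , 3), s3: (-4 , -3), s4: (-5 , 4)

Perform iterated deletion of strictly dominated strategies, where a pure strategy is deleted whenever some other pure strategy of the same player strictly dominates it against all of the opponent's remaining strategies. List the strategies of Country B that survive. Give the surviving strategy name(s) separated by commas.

For Country A, U strictly dominates D on the remaining columns (s1: 10>-1, s2: 1>-4, s3: 8>-4, s4: -4>-5); eliminate D.
Column s1 is eliminated: s2 beats it against every remaining row (U: 9>5, M: 9>6).
Column s3 is eliminated: s2 beats it against every remaining row (U: 9>5, M: 9>3).
Country A's strategy U is strictly dominated by M (s2: 10>1, s4: 2>-4) and is removed.
Column s4 is eliminated: s2 beats it against every remaining row (M: 9>3).
Among the remaining strategies, none is strictly dominated by another pure strategy of the same player, so the elimination stops.
Surviving strategies — Country A: {M}; Country B: {s2}.

s2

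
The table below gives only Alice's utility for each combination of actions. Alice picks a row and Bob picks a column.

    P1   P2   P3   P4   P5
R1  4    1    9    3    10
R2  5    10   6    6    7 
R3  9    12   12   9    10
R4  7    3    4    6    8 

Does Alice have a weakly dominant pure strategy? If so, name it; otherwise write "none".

R3 vs R1: P1: 9>4, P2: 12>1, P3: 12>9, P4: 9>3, P5: 10=10.
R3 vs R2: P1: 9>5, P2: 12>10, P3: 12>6, P4: 9>6, P5: 10>7.
R3 vs R4: P1: 9>7, P2: 12>3, P3: 12>4, P4: 9>6, P5: 10>8.
R3 is at least as good as every other strategy against every opponent action, so it is weakly dominant.

R3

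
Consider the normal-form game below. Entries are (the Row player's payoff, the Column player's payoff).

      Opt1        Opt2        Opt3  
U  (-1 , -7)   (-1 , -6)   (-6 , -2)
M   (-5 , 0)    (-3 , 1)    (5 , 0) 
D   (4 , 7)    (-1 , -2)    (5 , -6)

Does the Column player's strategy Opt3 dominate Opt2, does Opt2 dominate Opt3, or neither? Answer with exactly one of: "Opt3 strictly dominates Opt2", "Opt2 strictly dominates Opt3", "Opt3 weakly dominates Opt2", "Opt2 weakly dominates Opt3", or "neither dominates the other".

neither dominates the other

Compare Opt3 to Opt2 across each choice by the Row player: U: -2>-6, M: 0<1, D: -6<-2.
Opt3 does better at U but worse at M, D; neither strategy dominates the other.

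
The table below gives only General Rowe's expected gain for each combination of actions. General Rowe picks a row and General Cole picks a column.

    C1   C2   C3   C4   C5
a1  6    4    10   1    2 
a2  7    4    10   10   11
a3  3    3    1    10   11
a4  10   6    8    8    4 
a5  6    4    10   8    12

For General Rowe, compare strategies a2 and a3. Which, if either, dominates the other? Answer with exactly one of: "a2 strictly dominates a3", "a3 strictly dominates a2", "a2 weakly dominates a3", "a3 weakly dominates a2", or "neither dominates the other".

a2 weakly dominates a3

a2's payoffs vs a3's, by General Cole's action — C1: 7>3, C2: 4>3, C3: 10>1, C4: 10=10, C5: 11=11.
a2 is at least as good everywhere and strictly better somewhere (tied only at C4, C5), so a2 weakly but not strictly dominates a3.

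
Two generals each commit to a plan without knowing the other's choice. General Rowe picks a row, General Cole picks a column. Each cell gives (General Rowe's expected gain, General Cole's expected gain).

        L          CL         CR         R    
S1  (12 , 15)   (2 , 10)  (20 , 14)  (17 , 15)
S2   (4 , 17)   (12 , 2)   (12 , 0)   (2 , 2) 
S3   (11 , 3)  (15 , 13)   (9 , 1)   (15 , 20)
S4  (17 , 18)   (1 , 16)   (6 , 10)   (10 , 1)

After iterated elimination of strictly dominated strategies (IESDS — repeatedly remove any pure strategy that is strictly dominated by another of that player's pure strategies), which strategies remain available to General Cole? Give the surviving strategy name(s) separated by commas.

Column CR is eliminated: L beats it against every remaining row (S1: 15>14, S2: 17>0, S3: 3>1, S4: 18>10).
Row S2 is eliminated: S3 beats it against every remaining column (L: 11>4, CL: 15>12, R: 15>2).
Among the remaining strategies, none is strictly dominated by another pure strategy of the same player, so the elimination stops.
Surviving strategies — General Rowe: {S1, S3, S4}; General Cole: {L, CL, R}.

L, CL, R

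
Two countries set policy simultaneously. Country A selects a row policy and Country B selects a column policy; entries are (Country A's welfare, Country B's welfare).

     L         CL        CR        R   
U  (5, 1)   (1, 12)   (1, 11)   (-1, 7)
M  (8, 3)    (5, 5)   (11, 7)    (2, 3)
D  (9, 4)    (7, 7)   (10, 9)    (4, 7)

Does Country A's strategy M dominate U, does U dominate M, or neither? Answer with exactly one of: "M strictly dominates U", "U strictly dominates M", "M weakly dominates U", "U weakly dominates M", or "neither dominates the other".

M's payoffs vs U's, by Country B's action — L: 8>5, CL: 5>1, CR: 11>1, R: 2>-1.
M gives a strictly higher payoff against every action of Country B, so M strictly dominates U.

M strictly dominates U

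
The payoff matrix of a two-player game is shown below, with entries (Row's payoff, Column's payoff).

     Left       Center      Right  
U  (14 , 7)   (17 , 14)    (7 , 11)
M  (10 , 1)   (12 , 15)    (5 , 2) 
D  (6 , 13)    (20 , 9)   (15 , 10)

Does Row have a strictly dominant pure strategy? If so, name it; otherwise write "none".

none

U fails to dominate D at Center (17<20).
M fails to dominate U at Left (10<14).
D fails to dominate U at Left (6<14).
No single strategy dominates all the others.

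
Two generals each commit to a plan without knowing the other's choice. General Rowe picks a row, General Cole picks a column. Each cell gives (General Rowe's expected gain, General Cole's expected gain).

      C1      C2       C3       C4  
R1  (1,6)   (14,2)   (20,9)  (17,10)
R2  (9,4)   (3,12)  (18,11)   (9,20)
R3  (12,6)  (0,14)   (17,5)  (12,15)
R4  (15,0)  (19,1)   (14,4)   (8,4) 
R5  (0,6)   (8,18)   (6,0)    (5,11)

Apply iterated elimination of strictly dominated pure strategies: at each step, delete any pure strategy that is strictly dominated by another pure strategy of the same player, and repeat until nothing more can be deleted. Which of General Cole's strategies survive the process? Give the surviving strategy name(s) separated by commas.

For General Rowe, R1 strictly dominates R5 on the remaining columns (C1: 1>0, C2: 14>8, C3: 20>6, C4: 17>5); eliminate R5.
General Cole's strategy C1 is strictly dominated by C4 (R1: 10>6, R2: 20>4, R3: 15>6, R4: 4>0) and is removed.
For General Rowe, R1 strictly dominates R2 on the remaining columns (C2: 14>3, C3: 20>18, C4: 17>9); eliminate R2.
General Rowe's strategy R3 is strictly dominated by R1 (C2: 14>0, C3: 20>17, C4: 17>12) and is removed.
General Cole's strategy C2 is strictly dominated by C3 (R1: 9>2, R4: 4>1) and is removed.
General Rowe's strategy R4 is strictly dominated by R1 (C3: 20>14, C4: 17>8) and is removed.
Column C3 is eliminated: C4 beats it against every remaining row (R1: 10>9).
Among the remaining strategies, none is strictly dominated by another pure strategy of the same player, so the elimination stops.
Surviving strategies — General Rowe: {R1}; General Cole: {C4}.

C4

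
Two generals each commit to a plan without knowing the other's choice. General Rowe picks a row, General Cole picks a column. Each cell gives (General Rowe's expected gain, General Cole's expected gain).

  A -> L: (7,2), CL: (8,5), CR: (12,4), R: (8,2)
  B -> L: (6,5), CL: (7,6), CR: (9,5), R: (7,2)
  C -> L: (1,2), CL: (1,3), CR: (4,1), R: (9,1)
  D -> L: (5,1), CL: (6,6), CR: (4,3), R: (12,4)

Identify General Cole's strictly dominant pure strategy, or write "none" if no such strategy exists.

CL

CL vs L: A: 5>2, B: 6>5, C: 3>2, D: 6>1.
CL vs CR: A: 5>4, B: 6>5, C: 3>1, D: 6>3.
CL vs R: A: 5>2, B: 6>2, C: 3>1, D: 6>4.
CL strictly beats every other strategy against every opponent action, so it is strictly dominant.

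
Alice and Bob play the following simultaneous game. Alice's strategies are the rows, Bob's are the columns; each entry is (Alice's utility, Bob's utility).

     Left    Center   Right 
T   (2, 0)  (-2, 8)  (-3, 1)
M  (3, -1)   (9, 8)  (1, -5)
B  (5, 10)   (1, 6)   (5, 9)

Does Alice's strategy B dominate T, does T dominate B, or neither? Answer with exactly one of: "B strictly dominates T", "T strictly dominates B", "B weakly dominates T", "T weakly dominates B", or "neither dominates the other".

B strictly dominates T

Compare B to T across each choice by Bob: Left: 5>2, Center: 1>-2, Right: 5>-3.
Every comparison favours B, so B strictly dominates T.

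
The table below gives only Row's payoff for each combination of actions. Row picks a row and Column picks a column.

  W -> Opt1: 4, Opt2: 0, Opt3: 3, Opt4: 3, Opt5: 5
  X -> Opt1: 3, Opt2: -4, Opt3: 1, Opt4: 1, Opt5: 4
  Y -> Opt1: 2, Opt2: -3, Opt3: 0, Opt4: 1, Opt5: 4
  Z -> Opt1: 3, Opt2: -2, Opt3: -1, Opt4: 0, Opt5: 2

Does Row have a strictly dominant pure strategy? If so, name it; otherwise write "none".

W vs X: Opt1: 4>3, Opt2: 0>-4, Opt3: 3>1, Opt4: 3>1, Opt5: 5>4.
W vs Y: Opt1: 4>2, Opt2: 0>-3, Opt3: 3>0, Opt4: 3>1, Opt5: 5>4.
W vs Z: Opt1: 4>3, Opt2: 0>-2, Opt3: 3>-1, Opt4: 3>0, Opt5: 5>2.
W strictly beats every other strategy against every opponent action, so it is strictly dominant.

W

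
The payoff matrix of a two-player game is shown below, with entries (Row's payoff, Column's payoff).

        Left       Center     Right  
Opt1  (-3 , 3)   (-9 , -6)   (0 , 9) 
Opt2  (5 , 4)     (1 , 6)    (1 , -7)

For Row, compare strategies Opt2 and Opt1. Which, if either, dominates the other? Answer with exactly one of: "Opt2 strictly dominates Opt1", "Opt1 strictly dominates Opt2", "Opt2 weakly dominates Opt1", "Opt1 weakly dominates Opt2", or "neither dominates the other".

Opt2's payoffs vs Opt1's, by Column's action — Left: 5>-3, Center: 1>-9, Right: 1>0.
Opt2 gives a strictly higher payoff against each opponent action, so Opt2 strictly dominates Opt1.

Opt2 strictly dominates Opt1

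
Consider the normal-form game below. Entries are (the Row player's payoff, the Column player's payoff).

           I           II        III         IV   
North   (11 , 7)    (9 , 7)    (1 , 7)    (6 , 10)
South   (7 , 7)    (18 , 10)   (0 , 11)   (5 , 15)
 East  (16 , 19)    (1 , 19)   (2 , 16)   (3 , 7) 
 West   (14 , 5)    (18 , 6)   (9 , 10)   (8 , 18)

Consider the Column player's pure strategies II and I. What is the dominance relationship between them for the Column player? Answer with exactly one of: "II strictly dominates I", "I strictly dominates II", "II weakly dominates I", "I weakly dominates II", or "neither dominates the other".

II weakly dominates I

Compare II to I across every action of the Row player: North: 7=7, South: 10>7, East: 19=19, West: 6>5.
II is at least as good everywhere and strictly better somewhere (tied only at North, East), so II weakly but not strictly dominates I.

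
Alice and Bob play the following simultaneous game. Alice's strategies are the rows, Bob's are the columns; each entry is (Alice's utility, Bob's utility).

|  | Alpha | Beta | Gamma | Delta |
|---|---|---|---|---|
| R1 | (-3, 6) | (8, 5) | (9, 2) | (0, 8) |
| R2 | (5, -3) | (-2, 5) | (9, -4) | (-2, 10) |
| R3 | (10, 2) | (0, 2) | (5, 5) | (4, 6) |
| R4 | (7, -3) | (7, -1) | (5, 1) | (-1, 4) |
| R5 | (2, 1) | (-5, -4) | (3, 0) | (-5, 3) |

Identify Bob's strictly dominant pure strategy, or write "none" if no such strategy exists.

Delta vs Alpha: R1: 8>6, R2: 10>-3, R3: 6>2, R4: 4>-3, R5: 3>1.
Delta vs Beta: R1: 8>5, R2: 10>5, R3: 6>2, R4: 4>-1, R5: 3>-4.
Delta vs Gamma: R1: 8>2, R2: 10>-4, R3: 6>5, R4: 4>1, R5: 3>0.
Delta strictly beats every other strategy against every opponent action, so it is strictly dominant.

Delta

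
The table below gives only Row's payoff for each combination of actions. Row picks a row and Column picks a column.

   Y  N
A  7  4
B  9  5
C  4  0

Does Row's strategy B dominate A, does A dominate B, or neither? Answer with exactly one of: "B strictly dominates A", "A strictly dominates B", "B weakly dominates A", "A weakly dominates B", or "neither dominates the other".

Compare B to A across each choice by Column: Y: 9>7, N: 5>4.
B gives a strictly higher payoff against each choice by Column, so B strictly dominates A.

B strictly dominates A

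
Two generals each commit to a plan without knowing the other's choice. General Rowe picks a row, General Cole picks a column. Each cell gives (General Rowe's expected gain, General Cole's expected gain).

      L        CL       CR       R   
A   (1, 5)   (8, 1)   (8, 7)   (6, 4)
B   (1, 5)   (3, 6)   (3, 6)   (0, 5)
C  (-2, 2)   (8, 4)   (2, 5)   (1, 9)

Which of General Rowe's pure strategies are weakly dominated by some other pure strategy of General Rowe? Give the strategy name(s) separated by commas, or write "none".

A is not dominated — it holds its own against B at CL (8>3); C at L (1>-2).
B: dominated, since A does at least as well everywhere (L: 1=1, CL: 8>3, CR: 8>3, R: 6>0).
A weakly dominates C — L: 1>-2, CL: 8=8, CR: 8>2, R: 6>1.

B, C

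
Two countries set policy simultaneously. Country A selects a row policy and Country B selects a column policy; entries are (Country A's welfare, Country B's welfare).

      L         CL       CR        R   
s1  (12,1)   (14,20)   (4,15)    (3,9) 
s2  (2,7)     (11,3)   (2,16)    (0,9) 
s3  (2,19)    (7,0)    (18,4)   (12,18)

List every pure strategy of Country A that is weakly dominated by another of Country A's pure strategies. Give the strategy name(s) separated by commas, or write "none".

Nothing dominates s1: s2 at L (12>2); s3 at L (12>2).
s1 weakly dominates s2 — L: 12>2, CL: 14>11, CR: 4>2, R: 3>0.
s3 is not dominated — it holds its own against s1 at CR (18>4); s2 at CR (18>2).

s2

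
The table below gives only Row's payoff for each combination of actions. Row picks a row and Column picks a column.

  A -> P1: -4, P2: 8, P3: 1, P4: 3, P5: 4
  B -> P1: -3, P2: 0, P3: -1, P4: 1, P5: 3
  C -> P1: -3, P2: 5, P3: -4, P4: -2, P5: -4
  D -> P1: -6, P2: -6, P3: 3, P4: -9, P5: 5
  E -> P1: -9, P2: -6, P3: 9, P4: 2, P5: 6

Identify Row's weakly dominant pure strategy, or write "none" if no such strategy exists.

A fails to dominate B at P1 (-4<-3).
B fails to dominate A at P2 (0<8).
C fails to dominate A at P2 (5<8).
D fails to dominate A at P1 (-6<-4).
E fails to dominate A at P1 (-9<-4).
No single strategy dominates all the others.

none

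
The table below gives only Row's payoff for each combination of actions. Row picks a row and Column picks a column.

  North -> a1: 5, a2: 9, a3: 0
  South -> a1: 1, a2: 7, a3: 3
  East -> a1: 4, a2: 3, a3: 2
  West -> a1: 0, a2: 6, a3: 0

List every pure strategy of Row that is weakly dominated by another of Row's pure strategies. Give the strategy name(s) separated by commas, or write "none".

North: no other strategy beats it everywhere (South at a1 (5>1); East at a1 (5>4); West at a1 (5>0)).
Nothing dominates South: North at a3 (3>0); East at a2 (7>3); West at a1 (1>0).
East is not dominated — it holds its own against North at a3 (2>0); South at a1 (4>1); West at a1 (4>0).
West is weakly dominated by North (a1: 5>0, a2: 9>6, a3: 0=0).

West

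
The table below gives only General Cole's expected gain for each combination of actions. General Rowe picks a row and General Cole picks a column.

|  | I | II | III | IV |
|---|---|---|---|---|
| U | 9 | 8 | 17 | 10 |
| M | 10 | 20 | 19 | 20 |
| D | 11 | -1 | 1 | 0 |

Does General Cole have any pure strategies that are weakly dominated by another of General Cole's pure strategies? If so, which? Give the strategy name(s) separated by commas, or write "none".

II

I: no other strategy beats it everywhere (II at U (9>8); III at D (11>1); IV at D (11>0)).
IV weakly dominates II — U: 10>8, M: 20=20, D: 0>-1.
III: no other strategy beats it everywhere (I at U (17>9); II at U (17>8); IV at U (17>10)).
IV is not dominated — it holds its own against I at U (10>9); II at U (10>8); III at M (20>19).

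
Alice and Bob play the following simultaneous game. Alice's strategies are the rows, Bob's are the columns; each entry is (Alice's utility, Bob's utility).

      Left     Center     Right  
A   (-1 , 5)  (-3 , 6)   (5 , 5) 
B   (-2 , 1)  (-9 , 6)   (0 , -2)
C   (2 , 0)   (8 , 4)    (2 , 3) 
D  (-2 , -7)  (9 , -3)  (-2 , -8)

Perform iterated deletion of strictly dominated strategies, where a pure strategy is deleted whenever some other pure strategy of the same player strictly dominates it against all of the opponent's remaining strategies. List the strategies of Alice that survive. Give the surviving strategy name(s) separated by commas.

D

Row B is eliminated: A beats it against every remaining column (Left: -1>-2, Center: -3>-9, Right: 5>0).
Bob's strategy Left is strictly dominated by Center (A: 6>5, C: 4>0, D: -3>-7) and is removed.
Column Right is eliminated: Center beats it against every remaining row (A: 6>5, C: 4>3, D: -3>-8).
Row A is eliminated: C beats it against every remaining column (Center: 8>-3).
Alice's strategy C is strictly dominated by D (Center: 9>8) and is removed.
Among the remaining strategies, none is strictly dominated by another pure strategy of the same player, so the elimination stops.
Surviving strategies — Alice: {D}; Bob: {Center}.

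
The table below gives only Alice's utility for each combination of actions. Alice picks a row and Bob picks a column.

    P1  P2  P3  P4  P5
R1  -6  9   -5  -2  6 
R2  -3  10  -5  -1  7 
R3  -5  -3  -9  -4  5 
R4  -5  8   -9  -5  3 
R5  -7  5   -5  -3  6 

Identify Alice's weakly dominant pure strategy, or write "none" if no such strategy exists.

R2

R2 vs R1: P1: -3>-6, P2: 10>9, P3: -5=-5, P4: -1>-2, P5: 7>6.
R2 vs R3: P1: -3>-5, P2: 10>-3, P3: -5>-9, P4: -1>-4, P5: 7>5.
R2 vs R4: P1: -3>-5, P2: 10>8, P3: -5>-9, P4: -1>-5, P5: 7>3.
R2 vs R5: P1: -3>-7, P2: 10>5, P3: -5=-5, P4: -1>-3, P5: 7>6.
R2 is at least as good as every other strategy against every opponent action, so it is weakly dominant.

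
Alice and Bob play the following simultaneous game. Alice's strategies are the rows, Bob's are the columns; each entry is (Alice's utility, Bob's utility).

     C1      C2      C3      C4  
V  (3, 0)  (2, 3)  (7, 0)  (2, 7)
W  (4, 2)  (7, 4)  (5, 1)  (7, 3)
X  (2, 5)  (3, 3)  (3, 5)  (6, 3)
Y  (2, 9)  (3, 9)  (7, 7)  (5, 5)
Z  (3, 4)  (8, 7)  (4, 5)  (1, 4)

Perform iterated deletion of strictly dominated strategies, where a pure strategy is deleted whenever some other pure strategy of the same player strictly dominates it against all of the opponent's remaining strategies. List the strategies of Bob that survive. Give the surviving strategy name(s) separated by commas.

C2

For Alice, W strictly dominates X on the remaining columns (C1: 4>2, C2: 7>3, C3: 5>3, C4: 7>6); eliminate X.
Column C3 is eliminated: C2 beats it against every remaining row (V: 3>0, W: 4>1, Y: 9>7, Z: 7>5).
Row V is eliminated: W beats it against every remaining column (C1: 4>3, C2: 7>2, C4: 7>2).
For Alice, W strictly dominates Y on the remaining columns (C1: 4>2, C2: 7>3, C4: 7>5); eliminate Y.
Column C1 is eliminated: C2 beats it against every remaining row (W: 4>2, Z: 7>4).
For Bob, C2 strictly dominates C4 on the remaining rows (W: 4>3, Z: 7>4); eliminate C4.
Alice's strategy W is strictly dominated by Z (C2: 8>7) and is removed.
Among the remaining strategies, none is strictly dominated by another pure strategy of the same player, so the elimination stops.
Surviving strategies — Alice: {Z}; Bob: {C2}.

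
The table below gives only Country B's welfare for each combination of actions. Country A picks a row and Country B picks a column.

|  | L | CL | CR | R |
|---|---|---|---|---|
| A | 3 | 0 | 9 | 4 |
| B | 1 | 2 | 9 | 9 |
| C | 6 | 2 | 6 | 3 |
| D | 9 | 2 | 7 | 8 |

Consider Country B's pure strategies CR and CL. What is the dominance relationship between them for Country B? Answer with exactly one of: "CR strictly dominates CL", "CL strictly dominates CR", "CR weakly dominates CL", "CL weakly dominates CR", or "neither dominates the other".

CR's payoffs vs CL's, by Country A's action — A: 9>0, B: 9>2, C: 6>2, D: 7>2.
Every comparison favours CR, so CR strictly dominates CL.

CR strictly dominates CL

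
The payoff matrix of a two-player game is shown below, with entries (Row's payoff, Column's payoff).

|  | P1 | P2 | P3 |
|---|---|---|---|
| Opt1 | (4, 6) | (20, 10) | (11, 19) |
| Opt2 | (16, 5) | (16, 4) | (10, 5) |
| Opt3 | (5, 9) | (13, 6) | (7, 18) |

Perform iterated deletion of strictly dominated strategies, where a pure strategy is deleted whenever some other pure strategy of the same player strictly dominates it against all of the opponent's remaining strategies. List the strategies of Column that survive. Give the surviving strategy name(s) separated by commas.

For Row, Opt2 strictly dominates Opt3 on the remaining columns (P1: 16>5, P2: 16>13, P3: 10>7); eliminate Opt3.
For Column, P3 strictly dominates P2 on the remaining rows (Opt1: 19>10, Opt2: 5>4); eliminate P2.
Among the remaining strategies, none is strictly dominated by another pure strategy of the same player, so the elimination stops.
Surviving strategies — Row: {Opt1, Opt2}; Column: {P1, P3}.

P1, P3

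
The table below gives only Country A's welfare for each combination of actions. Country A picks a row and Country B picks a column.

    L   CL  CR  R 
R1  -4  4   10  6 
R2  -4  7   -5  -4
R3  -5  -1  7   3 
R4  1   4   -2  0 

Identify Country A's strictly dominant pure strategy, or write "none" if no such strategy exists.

none

R1 fails to dominate R2 at L (-4=-4).
R2 fails to dominate R1 at L (-4=-4).
R3 fails to dominate R1 at L (-5<-4).
R4 fails to dominate R1 at CL (4=4).
No single strategy dominates all the others.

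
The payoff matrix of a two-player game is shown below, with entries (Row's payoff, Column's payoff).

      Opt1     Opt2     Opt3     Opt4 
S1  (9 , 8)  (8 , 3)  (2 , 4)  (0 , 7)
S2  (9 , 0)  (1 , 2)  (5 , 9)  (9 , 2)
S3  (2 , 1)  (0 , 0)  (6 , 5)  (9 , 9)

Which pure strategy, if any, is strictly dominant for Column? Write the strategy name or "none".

none

Opt1 fails to dominate Opt2 at S2 (0<2).
Opt2 fails to dominate Opt1 at S1 (3<8).
Opt3 fails to dominate Opt1 at S1 (4<8).
Opt4 fails to dominate Opt1 at S1 (7<8).
No single strategy dominates all the others.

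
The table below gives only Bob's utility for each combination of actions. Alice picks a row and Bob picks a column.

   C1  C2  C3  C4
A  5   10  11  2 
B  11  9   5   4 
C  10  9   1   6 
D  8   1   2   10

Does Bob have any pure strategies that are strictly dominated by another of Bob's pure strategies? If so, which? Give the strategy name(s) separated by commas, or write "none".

none

Nothing dominates C1: C2 at B (11>9); C3 at B (11>5); C4 at A (5>2).
Nothing dominates C2: C1 at A (10>5); C3 at B (9>5); C4 at A (10>2).
C3 is not dominated — it holds its own against C1 at A (11>5); C2 at A (11>10); C4 at A (11>2).
Nothing dominates C4: C1 at D (10>8); C2 at D (10>1); C3 at C (6>1).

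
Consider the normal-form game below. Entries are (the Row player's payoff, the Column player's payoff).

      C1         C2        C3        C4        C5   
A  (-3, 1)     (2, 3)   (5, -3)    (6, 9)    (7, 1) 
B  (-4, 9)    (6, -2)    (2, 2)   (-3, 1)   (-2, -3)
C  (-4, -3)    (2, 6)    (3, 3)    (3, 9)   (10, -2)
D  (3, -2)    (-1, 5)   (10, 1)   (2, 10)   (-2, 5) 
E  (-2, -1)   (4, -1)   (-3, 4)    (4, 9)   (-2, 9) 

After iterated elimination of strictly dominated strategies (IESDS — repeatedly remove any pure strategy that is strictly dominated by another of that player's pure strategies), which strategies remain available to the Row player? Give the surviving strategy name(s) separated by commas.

Column C2 is eliminated: C4 beats it against every remaining row (A: 9>3, B: 1>-2, C: 9>6, D: 10>5, E: 9>-1).
For the Row player, A strictly dominates B on the remaining columns (C1: -3>-4, C3: 5>2, C4: 6>-3, C5: 7>-2); eliminate B.
The Column player's strategy C1 is strictly dominated by C4 (A: 9>1, C: 9>-3, D: 10>-2, E: 9>-1) and is removed.
Row E is eliminated: A beats it against every remaining column (C3: 5>-3, C4: 6>4, C5: 7>-2).
The Column player's strategy C3 is strictly dominated by C4 (A: 9>-3, C: 9>3, D: 10>1) and is removed.
Row D is eliminated: A beats it against every remaining column (C4: 6>2, C5: 7>-2).
Column C5 is eliminated: C4 beats it against every remaining row (A: 9>1, C: 9>-2).
For the Row player, A strictly dominates C on the remaining columns (C4: 6>3); eliminate C.
Among the remaining strategies, none is strictly dominated by another pure strategy of the same player, so the elimination stops.
Surviving strategies — the Row player: {A}; the Column player: {C4}.

A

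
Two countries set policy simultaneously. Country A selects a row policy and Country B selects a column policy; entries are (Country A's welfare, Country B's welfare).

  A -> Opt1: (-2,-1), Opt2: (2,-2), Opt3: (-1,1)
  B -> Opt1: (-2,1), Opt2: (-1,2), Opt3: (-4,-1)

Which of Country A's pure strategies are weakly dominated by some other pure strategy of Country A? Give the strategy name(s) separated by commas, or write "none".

B

A is not dominated — it holds its own against B at Opt2 (2>-1).
B: dominated, since A does at least as well everywhere (Opt1: -2=-2, Opt2: 2>-1, Opt3: -1>-4).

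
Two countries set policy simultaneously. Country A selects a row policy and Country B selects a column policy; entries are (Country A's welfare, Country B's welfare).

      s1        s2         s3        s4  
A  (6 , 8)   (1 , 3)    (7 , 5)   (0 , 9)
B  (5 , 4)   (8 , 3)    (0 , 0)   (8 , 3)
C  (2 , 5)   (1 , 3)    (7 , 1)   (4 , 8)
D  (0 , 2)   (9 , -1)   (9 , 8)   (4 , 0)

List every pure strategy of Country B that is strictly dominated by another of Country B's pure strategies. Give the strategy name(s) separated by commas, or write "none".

s2

Nothing dominates s1: s2 at A (8>3); s3 at A (8>5); s4 at B (4>3).
s2: dominated, since s1 does at least as well everywhere (A: 8>3, B: 4>3, C: 5>3, D: 2>-1).
Nothing dominates s3: s1 at D (8>2); s2 at A (5>3); s4 at D (8>0).
s4: no other strategy beats it everywhere (s1 at A (9>8); s2 at A (9>3); s3 at A (9>5)).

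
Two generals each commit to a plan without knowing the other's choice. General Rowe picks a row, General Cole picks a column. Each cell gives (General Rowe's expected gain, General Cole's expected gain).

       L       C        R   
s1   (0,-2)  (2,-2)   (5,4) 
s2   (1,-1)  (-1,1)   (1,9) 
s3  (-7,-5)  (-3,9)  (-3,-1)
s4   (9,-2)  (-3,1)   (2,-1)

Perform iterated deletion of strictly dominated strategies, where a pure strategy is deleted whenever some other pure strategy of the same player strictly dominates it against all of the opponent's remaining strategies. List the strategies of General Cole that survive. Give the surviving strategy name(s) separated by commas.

For General Rowe, s1 strictly dominates s3 on the remaining columns (L: 0>-7, C: 2>-3, R: 5>-3); eliminate s3.
For General Cole, R strictly dominates L on the remaining rows (s1: 4>-2, s2: 9>-1, s4: -1>-2); eliminate L.
Row s2 is eliminated: s1 beats it against every remaining column (C: 2>-1, R: 5>1).
Row s4 is eliminated: s1 beats it against every remaining column (C: 2>-3, R: 5>2).
Column C is eliminated: R beats it against every remaining row (s1: 4>-2).
Among the remaining strategies, none is strictly dominated by another pure strategy of the same player, so the elimination stops.
Surviving strategies — General Rowe: {s1}; General Cole: {R}.

R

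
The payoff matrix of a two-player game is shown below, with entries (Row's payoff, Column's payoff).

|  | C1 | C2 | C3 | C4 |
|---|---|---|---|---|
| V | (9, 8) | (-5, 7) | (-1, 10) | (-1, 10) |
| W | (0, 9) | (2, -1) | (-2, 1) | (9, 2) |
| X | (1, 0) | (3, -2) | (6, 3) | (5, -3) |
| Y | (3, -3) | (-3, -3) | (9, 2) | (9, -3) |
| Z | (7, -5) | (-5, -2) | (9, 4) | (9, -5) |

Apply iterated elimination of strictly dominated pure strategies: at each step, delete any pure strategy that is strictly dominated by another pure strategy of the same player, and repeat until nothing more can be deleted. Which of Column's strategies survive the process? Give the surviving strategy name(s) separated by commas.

Column's strategy C2 is strictly dominated by C3 (V: 10>7, W: 1>-1, X: 3>-2, Y: 2>-3, Z: 4>-2) and is removed.
Row X is eliminated: Y beats it against every remaining column (C1: 3>1, C3: 9>6, C4: 9>5).
Among the remaining strategies, none is strictly dominated by another pure strategy of the same player, so the elimination stops.
Surviving strategies — Row: {V, W, Y, Z}; Column: {C1, C3, C4}.

C1, C3, C4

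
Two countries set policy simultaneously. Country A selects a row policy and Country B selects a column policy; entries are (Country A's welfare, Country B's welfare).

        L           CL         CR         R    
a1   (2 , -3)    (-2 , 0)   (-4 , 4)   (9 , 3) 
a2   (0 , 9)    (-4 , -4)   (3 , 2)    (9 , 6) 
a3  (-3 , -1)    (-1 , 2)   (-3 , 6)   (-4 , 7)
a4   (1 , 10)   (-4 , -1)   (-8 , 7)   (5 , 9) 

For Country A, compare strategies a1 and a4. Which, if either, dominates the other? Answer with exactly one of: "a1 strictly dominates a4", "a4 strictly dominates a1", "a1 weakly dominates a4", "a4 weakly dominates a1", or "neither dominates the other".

Compare a1 to a4 across each opponent action: L: 2>1, CL: -2>-4, CR: -4>-8, R: 9>5.
a1 gives a strictly higher payoff against each opponent action, so a1 strictly dominates a4.

a1 strictly dominates a4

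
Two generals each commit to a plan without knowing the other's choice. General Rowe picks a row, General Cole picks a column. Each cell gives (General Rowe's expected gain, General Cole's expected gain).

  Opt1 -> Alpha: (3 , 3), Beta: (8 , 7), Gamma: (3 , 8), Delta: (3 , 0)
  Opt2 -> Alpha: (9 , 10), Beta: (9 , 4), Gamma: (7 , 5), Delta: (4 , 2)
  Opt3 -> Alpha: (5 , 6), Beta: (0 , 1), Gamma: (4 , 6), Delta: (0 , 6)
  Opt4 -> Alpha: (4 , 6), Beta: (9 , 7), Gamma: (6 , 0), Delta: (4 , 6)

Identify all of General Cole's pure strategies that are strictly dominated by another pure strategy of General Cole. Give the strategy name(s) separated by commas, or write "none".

none

Nothing dominates Alpha: Beta at Opt2 (10>4); Gamma at Opt2 (10>5); Delta at Opt1 (3>0).
Beta: no other strategy beats it everywhere (Alpha at Opt1 (7>3); Gamma at Opt4 (7>0); Delta at Opt1 (7>0)).
Gamma is not dominated — it holds its own against Alpha at Opt1 (8>3); Beta at Opt1 (8>7); Delta at Opt1 (8>0).
Nothing dominates Delta: Alpha at Opt3 (6=6); Beta at Opt3 (6>1); Gamma at Opt3 (6=6).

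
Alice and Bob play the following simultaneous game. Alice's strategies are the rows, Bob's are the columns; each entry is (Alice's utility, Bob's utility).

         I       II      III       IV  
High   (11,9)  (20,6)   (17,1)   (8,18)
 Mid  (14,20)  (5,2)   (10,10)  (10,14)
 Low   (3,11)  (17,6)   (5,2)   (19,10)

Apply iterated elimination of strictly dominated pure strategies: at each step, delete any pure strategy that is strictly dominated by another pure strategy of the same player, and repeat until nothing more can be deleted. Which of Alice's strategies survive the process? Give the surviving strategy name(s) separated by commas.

Mid

Column II is eliminated: I beats it against every remaining row (High: 9>6, Mid: 20>2, Low: 11>6).
Bob's strategy III is strictly dominated by I (High: 9>1, Mid: 20>10, Low: 11>2) and is removed.
Row High is eliminated: Mid beats it against every remaining column (I: 14>11, IV: 10>8).
For Bob, I strictly dominates IV on the remaining rows (Mid: 20>14, Low: 11>10); eliminate IV.
Row Low is eliminated: Mid beats it against every remaining column (I: 14>3).
Among the remaining strategies, none is strictly dominated by another pure strategy of the same player, so the elimination stops.
Surviving strategies — Alice: {Mid}; Bob: {I}.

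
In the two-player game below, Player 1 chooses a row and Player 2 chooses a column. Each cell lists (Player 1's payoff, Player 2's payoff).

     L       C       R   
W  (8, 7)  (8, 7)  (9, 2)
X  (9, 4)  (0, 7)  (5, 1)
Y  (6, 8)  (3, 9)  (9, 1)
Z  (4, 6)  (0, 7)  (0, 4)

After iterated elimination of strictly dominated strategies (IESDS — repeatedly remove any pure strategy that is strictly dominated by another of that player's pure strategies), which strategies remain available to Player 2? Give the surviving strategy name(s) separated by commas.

L, C

Player 1's strategy Z is strictly dominated by W (L: 8>4, C: 8>0, R: 9>0) and is removed.
Player 2's strategy R is strictly dominated by L (W: 7>2, X: 4>1, Y: 8>1) and is removed.
For Player 1, W strictly dominates Y on the remaining columns (L: 8>6, C: 8>3); eliminate Y.
Among the remaining strategies, none is strictly dominated by another pure strategy of the same player, so the elimination stops.
Surviving strategies — Player 1: {W, X}; Player 2: {L, C}.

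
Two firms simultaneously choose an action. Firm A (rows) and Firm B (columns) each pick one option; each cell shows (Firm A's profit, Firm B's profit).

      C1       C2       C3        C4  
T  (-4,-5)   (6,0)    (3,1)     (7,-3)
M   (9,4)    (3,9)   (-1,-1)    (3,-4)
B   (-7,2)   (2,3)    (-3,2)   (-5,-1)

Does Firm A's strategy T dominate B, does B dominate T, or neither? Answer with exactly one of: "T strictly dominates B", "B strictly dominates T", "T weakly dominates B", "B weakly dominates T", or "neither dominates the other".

T strictly dominates B

Compare T to B across every action of Firm B: C1: -4>-7, C2: 6>2, C3: 3>-3, C4: 7>-5.
Every comparison favours T, so T strictly dominates B.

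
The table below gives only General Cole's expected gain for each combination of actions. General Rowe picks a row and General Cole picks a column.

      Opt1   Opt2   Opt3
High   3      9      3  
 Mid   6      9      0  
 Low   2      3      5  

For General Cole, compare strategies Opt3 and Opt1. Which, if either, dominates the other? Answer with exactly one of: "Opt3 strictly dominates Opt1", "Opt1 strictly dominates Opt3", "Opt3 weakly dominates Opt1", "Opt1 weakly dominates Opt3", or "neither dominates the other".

neither dominates the other

Compare Opt3 to Opt1 across each opponent action: High: 3=3, Mid: 0<6, Low: 5>2.
Opt3 does better at Low but worse at Mid; neither strategy dominates the other.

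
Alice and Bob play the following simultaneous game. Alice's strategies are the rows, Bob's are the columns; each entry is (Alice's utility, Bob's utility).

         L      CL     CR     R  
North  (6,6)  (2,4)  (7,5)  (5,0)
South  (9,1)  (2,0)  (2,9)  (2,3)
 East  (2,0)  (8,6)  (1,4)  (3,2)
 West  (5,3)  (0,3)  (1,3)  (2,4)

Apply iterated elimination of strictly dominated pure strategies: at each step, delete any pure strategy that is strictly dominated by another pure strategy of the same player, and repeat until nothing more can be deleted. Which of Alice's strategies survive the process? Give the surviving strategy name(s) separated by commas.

Row West is eliminated: North beats it against every remaining column (L: 6>5, CL: 2>0, CR: 7>1, R: 5>2).
Bob's strategy R is strictly dominated by CR (North: 5>0, South: 9>3, East: 4>2) and is removed.
Among the remaining strategies, none is strictly dominated by another pure strategy of the same player, so the elimination stops.
Surviving strategies — Alice: {North, South, East}; Bob: {L, CL, CR}.

North, South, East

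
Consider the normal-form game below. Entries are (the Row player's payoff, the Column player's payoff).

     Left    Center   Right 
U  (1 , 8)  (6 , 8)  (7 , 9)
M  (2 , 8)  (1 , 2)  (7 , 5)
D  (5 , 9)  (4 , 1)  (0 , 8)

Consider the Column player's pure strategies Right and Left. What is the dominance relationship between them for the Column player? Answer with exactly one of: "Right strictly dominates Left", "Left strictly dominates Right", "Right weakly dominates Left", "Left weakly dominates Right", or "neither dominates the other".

Compare Right to Left across each choice by the Row player: U: 9>8, M: 5<8, D: 8<9.
Right does better at U but worse at M, D; neither strategy dominates the other.

neither dominates the other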